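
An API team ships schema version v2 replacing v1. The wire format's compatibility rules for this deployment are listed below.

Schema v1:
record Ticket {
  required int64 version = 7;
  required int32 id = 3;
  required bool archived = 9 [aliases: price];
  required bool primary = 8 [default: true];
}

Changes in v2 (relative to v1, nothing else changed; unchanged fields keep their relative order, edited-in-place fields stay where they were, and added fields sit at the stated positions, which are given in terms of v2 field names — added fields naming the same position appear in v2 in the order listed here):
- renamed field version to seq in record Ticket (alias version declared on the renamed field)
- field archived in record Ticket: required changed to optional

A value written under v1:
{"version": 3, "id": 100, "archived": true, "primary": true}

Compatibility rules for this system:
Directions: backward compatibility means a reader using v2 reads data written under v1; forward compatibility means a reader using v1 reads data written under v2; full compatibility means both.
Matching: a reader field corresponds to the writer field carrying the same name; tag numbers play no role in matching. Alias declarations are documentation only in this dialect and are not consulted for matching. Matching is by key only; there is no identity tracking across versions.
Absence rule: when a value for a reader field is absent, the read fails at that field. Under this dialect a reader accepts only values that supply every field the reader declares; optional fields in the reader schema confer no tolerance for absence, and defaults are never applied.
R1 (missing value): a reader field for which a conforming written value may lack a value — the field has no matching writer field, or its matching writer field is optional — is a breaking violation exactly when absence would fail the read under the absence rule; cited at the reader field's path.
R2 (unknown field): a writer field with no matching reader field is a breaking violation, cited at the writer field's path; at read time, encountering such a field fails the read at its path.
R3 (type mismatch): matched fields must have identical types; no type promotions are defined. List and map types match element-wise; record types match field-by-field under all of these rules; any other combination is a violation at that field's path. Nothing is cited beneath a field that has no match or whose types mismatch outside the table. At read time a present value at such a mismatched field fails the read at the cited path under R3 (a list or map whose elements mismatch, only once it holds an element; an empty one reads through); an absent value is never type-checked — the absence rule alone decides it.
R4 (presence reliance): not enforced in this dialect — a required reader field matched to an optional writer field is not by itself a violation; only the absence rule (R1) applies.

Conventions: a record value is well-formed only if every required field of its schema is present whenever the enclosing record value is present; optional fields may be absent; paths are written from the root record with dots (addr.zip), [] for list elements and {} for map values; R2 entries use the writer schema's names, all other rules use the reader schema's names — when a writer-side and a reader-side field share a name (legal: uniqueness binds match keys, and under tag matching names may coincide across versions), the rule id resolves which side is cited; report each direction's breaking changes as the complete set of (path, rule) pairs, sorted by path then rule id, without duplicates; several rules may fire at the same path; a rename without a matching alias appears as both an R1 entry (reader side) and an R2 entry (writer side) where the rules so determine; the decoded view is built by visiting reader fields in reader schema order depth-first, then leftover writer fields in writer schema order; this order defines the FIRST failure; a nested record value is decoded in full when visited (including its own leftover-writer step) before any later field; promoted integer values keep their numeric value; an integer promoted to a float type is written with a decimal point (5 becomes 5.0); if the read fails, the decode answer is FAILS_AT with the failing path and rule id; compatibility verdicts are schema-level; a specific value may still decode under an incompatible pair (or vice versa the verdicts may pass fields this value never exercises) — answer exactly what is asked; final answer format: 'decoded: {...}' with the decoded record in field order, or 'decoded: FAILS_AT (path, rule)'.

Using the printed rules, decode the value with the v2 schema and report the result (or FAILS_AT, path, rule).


the writer's type comes first in each Ticket pair
decode (reader v2):
  read fails at seq under R1 (no fill)
  => FAILS_AT (seq, R1)
ruling out the remaining Ticket differences:
  field archived in record Ticket: required changed to optional -> schema-level compatibility only; this Ticket value's decode is unchanged

decoded: FAILS_AT (seq, R1)


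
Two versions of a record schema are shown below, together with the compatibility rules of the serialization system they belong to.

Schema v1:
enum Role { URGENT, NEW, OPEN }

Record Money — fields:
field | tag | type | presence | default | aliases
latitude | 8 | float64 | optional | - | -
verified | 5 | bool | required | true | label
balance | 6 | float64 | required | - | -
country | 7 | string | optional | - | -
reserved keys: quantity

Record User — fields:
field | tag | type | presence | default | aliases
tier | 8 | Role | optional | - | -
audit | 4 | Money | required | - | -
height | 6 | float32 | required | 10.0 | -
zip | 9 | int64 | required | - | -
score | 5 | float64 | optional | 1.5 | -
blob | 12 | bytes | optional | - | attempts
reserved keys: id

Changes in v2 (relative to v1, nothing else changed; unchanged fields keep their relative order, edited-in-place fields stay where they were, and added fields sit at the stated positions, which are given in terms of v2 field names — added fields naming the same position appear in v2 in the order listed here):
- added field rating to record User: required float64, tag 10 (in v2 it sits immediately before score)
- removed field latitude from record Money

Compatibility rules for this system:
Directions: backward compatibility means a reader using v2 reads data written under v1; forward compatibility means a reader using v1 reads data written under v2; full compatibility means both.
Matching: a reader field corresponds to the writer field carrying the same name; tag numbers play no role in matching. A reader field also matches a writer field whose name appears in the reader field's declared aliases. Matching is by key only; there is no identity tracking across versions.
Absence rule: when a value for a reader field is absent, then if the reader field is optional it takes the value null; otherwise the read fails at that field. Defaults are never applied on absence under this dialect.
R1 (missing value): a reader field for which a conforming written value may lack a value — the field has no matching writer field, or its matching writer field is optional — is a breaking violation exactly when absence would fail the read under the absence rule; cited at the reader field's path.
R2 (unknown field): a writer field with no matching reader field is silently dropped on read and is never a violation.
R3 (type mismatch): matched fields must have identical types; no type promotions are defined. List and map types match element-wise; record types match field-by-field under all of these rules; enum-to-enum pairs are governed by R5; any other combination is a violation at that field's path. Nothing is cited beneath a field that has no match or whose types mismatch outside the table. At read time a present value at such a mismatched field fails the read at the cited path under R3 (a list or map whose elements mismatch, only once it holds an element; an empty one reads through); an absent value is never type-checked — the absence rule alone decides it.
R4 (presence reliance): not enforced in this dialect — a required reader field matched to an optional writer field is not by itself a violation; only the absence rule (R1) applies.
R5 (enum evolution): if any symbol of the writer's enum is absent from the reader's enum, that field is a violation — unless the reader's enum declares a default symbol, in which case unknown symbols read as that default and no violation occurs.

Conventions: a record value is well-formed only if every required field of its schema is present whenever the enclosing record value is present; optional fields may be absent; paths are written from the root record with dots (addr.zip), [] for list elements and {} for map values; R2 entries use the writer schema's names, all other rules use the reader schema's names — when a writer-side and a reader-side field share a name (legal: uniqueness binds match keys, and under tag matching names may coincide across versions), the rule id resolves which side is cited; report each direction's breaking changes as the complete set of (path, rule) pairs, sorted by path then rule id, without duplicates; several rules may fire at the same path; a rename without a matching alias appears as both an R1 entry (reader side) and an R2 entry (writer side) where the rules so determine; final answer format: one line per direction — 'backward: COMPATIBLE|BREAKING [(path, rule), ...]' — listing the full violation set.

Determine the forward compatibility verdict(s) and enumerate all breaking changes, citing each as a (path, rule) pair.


forward: COMPATIBLE []

arrows below run writer -> reader for User
forward for User (reader v1, writer v2):
  tier <- tier (Role -> Role, writer optional)
  audit <- audit (Money -> Money, writer required)
  height <- height (float32 -> float32, writer required)
  zip <- zip (int64 -> int64, writer required)
  score <- score (float64 -> float64, writer optional)
  blob <- blob (bytes -> bytes, writer optional)
  writer field rating has no reader counterpart
  audit.latitude: no writer match
  audit.verified <- audit.verified (bool -> bool, writer required)
  audit.balance <- audit.balance (float64 -> float64, writer required)
  audit.country <- audit.country (string -> string, writer optional)
  => forward verdict for User: COMPATIBLE, no violations
remaining User differences; none change what is asked:
  added field rating to record User: required float64, tag 10 (in v2 it sits immediately before score) -> matters only for User's backward compatibility — outside the asked direction
  removed field latitude from record Money -> inert for the asked User verdict: nothing fires


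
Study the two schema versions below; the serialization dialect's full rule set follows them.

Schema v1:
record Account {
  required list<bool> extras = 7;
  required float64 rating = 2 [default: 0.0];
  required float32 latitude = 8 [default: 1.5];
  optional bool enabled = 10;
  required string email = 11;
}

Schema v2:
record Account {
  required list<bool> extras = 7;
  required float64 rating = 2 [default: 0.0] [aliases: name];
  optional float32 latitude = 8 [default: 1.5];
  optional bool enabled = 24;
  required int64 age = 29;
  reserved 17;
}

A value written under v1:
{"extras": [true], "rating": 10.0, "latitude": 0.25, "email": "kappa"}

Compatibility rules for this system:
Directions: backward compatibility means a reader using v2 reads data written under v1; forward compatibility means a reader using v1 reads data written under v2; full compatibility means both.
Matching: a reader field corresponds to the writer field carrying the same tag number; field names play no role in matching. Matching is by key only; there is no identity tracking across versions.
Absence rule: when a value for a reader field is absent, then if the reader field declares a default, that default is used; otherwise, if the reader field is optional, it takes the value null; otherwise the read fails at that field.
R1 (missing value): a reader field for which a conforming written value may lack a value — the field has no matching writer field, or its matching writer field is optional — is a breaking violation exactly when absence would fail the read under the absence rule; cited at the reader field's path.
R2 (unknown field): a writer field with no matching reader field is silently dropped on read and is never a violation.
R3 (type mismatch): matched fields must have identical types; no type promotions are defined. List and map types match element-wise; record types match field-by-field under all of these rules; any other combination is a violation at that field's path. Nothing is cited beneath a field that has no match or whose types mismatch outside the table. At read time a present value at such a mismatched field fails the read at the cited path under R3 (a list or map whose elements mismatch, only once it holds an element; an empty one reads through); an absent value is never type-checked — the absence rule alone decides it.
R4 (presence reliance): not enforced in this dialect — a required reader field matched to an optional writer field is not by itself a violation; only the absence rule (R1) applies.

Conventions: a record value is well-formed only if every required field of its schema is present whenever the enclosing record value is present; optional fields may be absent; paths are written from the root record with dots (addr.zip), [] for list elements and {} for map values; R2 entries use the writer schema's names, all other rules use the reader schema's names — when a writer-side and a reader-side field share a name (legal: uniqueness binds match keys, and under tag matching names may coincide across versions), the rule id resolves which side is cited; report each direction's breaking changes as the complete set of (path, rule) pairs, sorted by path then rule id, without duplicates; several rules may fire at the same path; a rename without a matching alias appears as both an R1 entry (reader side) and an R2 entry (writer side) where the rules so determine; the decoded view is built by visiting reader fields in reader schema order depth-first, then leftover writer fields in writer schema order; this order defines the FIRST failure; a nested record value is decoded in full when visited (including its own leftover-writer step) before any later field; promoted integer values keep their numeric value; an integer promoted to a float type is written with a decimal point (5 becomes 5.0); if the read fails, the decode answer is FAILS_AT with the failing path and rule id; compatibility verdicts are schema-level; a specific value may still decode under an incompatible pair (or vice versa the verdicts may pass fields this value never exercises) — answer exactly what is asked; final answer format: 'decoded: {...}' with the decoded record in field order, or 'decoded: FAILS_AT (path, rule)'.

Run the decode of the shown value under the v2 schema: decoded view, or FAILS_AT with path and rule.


in Account below, arrows point writer -> reader
decoding the Account value with the v2 reader:
  extras := [true]
  rating := 10.0
  latitude := 0.25
  enabled := null (absent, optional -> null)
  read fails at age under R1 (no fill)
  => FAILS_AT (age, R1)
remaining Account differences; none change what is asked:
  removed field email from record Account -> a verdict-level change on Account — the shown value reads the same
  field latitude in record Account: required changed to optional -> no rule fires on it and the decoded Account view is identical with or without it
  field enabled in record Account: tag 10 changed to 24 -> no rule fires on it and the decoded Account view is identical with or without it

decoded: FAILS_AT (age, R1)


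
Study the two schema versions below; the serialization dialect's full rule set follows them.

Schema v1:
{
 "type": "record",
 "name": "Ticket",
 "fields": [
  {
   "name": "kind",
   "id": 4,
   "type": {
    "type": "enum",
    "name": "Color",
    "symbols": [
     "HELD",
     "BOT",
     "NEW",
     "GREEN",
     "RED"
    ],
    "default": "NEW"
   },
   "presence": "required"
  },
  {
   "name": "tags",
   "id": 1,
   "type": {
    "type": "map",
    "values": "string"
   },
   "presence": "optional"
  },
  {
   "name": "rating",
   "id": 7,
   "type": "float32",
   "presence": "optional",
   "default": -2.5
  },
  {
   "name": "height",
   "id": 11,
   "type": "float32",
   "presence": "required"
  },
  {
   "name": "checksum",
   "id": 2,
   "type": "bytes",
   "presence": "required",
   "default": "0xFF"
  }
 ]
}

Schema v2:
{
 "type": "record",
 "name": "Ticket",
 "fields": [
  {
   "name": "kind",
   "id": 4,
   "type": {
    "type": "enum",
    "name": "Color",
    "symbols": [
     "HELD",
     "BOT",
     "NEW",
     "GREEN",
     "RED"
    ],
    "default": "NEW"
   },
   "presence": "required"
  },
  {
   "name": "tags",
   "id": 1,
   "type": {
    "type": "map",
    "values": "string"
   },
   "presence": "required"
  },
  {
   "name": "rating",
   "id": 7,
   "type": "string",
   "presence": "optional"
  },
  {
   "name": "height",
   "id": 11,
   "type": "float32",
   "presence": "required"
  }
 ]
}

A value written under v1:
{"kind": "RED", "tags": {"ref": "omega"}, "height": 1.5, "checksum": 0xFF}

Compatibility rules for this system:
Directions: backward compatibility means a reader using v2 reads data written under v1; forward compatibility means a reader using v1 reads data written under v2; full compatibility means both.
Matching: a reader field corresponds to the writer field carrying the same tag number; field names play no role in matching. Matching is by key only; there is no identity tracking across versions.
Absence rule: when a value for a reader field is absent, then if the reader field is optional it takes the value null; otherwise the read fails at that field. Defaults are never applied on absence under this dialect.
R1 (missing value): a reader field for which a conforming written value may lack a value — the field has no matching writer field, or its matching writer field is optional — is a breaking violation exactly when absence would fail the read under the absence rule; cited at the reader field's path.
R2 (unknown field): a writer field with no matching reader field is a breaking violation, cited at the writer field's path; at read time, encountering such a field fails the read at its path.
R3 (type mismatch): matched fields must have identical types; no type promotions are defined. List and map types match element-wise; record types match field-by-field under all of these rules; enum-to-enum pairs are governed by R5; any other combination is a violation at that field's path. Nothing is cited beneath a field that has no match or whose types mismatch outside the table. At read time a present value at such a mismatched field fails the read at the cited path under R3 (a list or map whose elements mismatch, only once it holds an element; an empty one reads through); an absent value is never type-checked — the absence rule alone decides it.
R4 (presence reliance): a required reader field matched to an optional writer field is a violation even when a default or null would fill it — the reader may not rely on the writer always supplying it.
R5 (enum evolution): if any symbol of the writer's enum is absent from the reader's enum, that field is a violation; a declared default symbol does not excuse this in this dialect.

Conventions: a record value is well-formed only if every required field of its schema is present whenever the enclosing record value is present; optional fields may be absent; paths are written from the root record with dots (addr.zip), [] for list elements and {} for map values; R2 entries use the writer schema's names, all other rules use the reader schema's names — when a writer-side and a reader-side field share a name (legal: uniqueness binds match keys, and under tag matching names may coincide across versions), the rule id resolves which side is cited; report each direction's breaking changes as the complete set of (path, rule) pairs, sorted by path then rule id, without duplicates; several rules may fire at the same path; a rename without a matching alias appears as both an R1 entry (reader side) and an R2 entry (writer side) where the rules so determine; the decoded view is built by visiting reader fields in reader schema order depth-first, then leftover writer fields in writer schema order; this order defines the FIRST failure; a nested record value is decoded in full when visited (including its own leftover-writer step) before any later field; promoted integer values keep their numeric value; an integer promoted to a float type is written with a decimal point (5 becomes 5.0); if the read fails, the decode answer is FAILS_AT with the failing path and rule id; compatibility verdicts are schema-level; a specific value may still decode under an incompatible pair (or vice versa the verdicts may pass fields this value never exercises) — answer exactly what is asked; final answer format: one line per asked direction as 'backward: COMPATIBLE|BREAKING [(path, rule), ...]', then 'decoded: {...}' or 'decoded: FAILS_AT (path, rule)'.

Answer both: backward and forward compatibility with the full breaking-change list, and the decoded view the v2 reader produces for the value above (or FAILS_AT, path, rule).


backward: BREAKING [(checksum, R2), (rating, R3), (tags, R1), (tags, R4)]; forward: BREAKING [(checksum, R1), (rating, R3)]; decoded: FAILS_AT (checksum, R2)

the writer's type comes first in each Ticket pair
backward for Ticket (reader v2, writer v1):
  Color -> Color, writer required: kind aligns to kind
  map<string, string> -> map<string, string>, writer optional: tags aligns to tags
  float32 -> string, writer optional: rating aligns to rating
  float32 -> float32, writer required: height aligns to height
  writer checksum: unknown to reader
  rule R2 violated at checksum
  rule R3 violated at rating
  rule R1 violated at tags
  rule R4 violated at tags
  backward on Ticket therefore BREAKING (4)
forward for Ticket (reader v1, writer v2):
  Color -> Color, writer required: kind aligns to kind
  map<string, string> -> map<string, string>, writer required: tags aligns to tags
  string -> float32, writer optional: rating aligns to rating
  float32 -> float32, writer required: height aligns to height
  checksum has no writer counterpart
  rule R1 violated at checksum
  rule R3 violated at rating
  forward on Ticket therefore BREAKING (2)
decoding the Ticket value with the v2 reader:
  kind := "RED"
  tags := {"ref": "omega"}
  rating := null (not supplied -> null)
  height := 1.5
  read fails at checksum under R2 (unknown field)
  => FAILS_AT (checksum, R2)


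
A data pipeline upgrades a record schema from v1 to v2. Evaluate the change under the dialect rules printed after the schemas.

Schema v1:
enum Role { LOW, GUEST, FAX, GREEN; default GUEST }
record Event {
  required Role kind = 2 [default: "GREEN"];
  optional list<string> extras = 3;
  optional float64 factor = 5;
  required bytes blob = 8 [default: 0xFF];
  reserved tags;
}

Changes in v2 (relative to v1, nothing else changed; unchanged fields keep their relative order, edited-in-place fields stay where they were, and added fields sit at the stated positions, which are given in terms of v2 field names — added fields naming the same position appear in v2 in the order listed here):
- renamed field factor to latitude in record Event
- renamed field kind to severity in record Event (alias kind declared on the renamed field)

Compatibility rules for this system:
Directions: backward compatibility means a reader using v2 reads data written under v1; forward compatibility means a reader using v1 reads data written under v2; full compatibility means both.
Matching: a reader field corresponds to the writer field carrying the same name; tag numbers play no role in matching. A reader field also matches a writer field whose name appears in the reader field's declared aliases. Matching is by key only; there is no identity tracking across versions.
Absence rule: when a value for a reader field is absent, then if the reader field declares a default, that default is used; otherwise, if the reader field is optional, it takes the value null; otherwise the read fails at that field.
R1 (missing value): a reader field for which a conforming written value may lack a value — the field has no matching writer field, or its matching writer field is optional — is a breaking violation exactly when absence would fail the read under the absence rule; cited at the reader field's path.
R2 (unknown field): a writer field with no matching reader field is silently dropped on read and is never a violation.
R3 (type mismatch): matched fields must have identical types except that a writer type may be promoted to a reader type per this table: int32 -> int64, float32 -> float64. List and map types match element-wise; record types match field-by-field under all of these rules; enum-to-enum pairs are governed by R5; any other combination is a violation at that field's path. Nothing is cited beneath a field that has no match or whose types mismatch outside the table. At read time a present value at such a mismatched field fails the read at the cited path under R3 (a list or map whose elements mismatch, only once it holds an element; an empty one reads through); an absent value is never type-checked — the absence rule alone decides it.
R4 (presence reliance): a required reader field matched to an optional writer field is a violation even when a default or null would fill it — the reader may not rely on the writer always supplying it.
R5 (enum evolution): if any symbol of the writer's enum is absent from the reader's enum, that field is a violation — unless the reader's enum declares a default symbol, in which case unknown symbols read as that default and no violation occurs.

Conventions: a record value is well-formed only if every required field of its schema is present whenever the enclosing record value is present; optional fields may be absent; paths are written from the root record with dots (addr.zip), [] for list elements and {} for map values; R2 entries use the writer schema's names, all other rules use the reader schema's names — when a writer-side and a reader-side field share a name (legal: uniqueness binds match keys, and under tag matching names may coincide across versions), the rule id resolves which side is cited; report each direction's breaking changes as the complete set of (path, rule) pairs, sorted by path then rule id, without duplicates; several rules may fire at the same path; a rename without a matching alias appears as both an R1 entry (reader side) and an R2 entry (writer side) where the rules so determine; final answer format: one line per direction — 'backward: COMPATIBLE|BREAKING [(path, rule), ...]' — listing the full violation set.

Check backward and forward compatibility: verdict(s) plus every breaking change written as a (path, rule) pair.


backward: COMPATIBLE []; forward: COMPATIBLE []

in Event below, arrows point writer -> reader
backward analysis of Event with v2 as reader and v1 as writer:
  severity <- kind (Role -> Role, writer required)
  extras <- extras (list<string> -> list<string>, writer optional)
  latitude: no writer-side match
  blob <- blob (bytes -> bytes, writer required)
  writer field factor has no reader counterpart
  => no violations; backward on Event: COMPATIBLE
forward analysis of Event with v1 as reader and v2 as writer:
  kind: no writer-side match
  extras <- extras (list<string> -> list<string>, writer optional)
  factor: no writer-side match
  blob <- blob (bytes -> bytes, writer required)
  writer field severity has no reader counterpart
  writer field latitude has no reader counterpart
  => no violations; forward on Event: COMPATIBLE


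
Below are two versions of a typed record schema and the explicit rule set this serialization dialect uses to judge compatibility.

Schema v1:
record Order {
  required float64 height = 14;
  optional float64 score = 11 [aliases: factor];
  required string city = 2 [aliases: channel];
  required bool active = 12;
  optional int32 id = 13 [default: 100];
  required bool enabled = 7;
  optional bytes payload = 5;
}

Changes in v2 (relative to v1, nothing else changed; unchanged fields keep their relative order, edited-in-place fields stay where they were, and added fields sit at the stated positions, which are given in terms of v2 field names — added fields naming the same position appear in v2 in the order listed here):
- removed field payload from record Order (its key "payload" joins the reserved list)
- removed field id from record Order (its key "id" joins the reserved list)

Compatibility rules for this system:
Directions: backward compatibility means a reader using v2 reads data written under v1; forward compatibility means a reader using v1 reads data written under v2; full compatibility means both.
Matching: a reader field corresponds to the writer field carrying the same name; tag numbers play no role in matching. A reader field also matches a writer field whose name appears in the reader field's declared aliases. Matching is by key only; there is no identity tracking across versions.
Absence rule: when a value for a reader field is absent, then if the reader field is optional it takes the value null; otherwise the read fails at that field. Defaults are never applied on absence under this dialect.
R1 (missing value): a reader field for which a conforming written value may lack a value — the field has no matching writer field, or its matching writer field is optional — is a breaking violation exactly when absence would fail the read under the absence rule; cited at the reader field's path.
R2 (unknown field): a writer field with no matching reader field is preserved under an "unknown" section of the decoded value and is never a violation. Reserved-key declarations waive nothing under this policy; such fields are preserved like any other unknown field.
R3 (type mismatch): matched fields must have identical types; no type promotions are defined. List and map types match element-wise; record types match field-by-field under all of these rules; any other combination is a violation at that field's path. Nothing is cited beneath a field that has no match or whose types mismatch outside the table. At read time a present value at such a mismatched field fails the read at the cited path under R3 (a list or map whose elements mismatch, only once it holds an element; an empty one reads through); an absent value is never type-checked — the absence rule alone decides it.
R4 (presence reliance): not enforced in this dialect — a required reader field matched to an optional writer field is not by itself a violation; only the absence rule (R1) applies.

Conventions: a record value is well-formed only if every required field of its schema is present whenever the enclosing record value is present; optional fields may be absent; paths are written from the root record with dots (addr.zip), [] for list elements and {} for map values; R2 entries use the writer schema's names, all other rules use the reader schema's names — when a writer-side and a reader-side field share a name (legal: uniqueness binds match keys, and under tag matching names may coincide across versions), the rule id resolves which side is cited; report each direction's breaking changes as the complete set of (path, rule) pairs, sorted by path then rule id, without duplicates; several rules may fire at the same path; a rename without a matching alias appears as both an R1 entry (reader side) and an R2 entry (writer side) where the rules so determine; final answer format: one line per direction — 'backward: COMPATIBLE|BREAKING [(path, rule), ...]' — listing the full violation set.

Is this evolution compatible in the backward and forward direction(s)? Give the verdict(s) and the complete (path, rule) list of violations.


backward: COMPATIBLE []; forward: COMPATIBLE []

arrows below run writer -> reader for Order
checking backward for Order: reader v2 against writer v1:
  height: float64 -> float64, writer required; from height
  score: float64 -> float64, writer optional; from score
  city: string -> string, writer required; from city
  active: bool -> bool, writer required; from active
  enabled: bool -> bool, writer required; from enabled
  leftover writer field: id
  leftover writer field: payload
  => no violations; backward on Order: COMPATIBLE
checking forward for Order: reader v1 against writer v2:
  height: float64 -> float64, writer required; from height
  score: float64 -> float64, writer optional; from score
  city: string -> string, writer required; from city
  active: bool -> bool, writer required; from active
  no writer field matches reader id
  enabled: bool -> bool, writer required; from enabled
  no writer field matches reader payload
  => no violations; forward on Order: COMPATIBLE


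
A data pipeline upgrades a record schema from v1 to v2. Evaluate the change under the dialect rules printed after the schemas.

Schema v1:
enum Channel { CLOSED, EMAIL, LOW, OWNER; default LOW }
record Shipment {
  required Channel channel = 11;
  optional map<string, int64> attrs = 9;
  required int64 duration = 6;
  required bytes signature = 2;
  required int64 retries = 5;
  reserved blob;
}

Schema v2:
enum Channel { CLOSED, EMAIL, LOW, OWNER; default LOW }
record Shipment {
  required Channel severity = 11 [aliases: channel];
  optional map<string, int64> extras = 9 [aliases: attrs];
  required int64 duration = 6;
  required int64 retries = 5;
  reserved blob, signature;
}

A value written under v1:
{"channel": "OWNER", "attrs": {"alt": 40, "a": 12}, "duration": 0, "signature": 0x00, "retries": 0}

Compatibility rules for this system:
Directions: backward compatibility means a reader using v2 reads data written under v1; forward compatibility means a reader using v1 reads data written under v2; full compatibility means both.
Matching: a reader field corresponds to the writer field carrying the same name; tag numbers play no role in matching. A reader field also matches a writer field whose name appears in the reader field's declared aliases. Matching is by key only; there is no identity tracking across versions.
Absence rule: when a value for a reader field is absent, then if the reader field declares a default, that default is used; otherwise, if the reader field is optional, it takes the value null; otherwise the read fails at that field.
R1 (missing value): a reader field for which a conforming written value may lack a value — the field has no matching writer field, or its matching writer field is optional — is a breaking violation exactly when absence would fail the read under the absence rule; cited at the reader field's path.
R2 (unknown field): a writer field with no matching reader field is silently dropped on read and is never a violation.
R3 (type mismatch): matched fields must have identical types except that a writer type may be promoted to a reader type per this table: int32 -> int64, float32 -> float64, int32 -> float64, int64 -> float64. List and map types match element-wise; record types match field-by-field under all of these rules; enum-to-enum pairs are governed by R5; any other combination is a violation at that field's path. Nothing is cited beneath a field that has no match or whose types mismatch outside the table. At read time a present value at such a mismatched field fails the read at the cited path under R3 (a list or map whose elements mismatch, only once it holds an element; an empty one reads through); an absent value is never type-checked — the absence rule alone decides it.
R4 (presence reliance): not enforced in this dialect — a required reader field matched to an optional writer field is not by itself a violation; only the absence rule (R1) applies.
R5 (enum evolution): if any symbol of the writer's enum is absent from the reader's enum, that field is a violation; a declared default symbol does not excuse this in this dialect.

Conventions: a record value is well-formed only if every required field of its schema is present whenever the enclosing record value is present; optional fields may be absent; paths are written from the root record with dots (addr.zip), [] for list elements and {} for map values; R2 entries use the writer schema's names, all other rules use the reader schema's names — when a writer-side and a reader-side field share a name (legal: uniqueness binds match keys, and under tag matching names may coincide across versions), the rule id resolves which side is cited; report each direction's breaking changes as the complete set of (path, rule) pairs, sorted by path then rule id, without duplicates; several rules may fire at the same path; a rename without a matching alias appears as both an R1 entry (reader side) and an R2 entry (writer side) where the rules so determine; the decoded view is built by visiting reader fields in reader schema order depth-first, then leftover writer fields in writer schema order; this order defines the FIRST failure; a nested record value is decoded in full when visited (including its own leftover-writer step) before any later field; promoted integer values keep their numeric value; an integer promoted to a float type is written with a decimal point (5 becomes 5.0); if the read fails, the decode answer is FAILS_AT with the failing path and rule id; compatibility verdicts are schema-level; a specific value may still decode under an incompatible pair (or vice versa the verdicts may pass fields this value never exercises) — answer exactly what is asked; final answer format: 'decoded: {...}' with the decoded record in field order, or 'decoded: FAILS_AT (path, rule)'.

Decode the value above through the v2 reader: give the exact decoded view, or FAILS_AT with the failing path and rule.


decoded: {"severity": "OWNER", "extras": {"alt": 40, "a": 12}, "duration": 0, "retries": 0}

the writer's type comes first in each Shipment pair
decode walk for Shipment under reader schema v2:
  severity := "OWNER" (from writer channel)
  extras := {"alt": 40, "a": 12} (from writer attrs)
  duration := 0
  retries := 0
  writer signature: unmatched, discarded
  => decoded: {"severity": "OWNER", "extras": {"alt": 40, "a": 12}, "duration": 0, "retries": 0}


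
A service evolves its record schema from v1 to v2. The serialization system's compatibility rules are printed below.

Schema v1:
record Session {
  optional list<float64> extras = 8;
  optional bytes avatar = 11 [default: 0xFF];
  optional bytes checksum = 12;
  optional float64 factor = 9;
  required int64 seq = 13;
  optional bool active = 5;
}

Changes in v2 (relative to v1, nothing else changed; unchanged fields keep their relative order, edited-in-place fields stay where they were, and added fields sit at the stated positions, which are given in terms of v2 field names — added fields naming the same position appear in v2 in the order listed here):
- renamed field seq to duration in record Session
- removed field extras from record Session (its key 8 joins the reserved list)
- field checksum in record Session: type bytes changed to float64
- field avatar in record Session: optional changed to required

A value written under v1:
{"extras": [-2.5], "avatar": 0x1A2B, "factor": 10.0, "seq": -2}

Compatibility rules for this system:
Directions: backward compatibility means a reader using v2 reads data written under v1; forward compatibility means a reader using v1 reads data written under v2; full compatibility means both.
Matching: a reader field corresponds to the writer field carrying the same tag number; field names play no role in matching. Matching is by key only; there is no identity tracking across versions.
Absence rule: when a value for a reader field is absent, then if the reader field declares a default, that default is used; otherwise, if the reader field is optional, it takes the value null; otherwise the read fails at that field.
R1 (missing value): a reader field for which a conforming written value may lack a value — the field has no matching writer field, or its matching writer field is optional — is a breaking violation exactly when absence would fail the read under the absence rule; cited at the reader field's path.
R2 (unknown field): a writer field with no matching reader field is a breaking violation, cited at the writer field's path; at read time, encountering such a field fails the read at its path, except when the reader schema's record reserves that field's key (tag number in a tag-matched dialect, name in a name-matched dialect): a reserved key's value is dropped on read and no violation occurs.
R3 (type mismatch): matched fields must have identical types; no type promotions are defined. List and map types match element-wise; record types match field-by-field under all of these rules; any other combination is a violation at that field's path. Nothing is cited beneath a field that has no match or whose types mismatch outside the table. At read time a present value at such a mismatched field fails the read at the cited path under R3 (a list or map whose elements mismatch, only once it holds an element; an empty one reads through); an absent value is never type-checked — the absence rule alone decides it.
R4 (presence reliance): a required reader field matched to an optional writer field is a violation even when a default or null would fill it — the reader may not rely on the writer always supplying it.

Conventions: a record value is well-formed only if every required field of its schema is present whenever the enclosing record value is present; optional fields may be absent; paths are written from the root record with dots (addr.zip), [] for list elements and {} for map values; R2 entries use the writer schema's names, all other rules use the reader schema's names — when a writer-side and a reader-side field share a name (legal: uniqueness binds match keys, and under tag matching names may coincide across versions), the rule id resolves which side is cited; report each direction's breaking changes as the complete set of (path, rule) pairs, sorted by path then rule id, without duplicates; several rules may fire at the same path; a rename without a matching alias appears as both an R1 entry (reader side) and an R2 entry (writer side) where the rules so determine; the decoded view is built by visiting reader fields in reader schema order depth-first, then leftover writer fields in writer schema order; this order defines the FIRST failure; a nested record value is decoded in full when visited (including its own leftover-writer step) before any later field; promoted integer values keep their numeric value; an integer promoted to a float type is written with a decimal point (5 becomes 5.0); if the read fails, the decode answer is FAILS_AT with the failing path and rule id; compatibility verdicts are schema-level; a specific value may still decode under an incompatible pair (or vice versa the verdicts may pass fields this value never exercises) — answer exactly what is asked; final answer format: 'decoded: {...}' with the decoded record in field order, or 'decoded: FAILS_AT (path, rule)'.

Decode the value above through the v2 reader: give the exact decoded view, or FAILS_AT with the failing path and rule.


arrows below run writer -> reader for Session
decode walk for Session under reader schema v2:
  avatar := 0x1A2B
  checksum := null (missing; optional => null)
  factor := 10.0
  duration := -2 (from writer seq)
  active := null (missing; optional => null)
  writer extras: reserved -> dropped
  => decoded: {"avatar": 0x1A2B, "checksum": null, "factor": 10.0, "duration": -2, "active": null}
remaining Session differences; none change what is asked:
  field checksum in record Session: type bytes changed to float64 -> affects the rule determinations only; this particular Session value decodes identically
  field avatar in record Session: optional changed to required -> affects the rule determinations only; this particular Session value decodes identically

decoded: {"avatar": 0x1A2B, "checksum": null, "factor": 10.0, "duration": -2, "active": null}
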